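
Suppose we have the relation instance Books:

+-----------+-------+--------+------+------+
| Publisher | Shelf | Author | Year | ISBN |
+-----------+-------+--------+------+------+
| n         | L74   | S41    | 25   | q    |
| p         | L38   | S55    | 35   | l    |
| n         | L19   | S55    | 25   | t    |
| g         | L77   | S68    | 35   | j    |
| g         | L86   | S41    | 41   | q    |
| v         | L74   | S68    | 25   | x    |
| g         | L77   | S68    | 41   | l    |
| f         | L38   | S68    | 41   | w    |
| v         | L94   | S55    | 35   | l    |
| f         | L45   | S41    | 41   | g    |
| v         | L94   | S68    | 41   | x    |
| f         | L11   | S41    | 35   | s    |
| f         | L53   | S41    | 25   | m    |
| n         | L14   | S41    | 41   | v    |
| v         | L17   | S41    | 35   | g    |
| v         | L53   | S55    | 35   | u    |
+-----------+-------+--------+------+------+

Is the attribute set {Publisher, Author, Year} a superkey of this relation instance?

Two distinct rows share (Publisher=v, Author=S55, Year=35), so {Publisher, Author, Year} does not determine every attribute — not a superkey.

No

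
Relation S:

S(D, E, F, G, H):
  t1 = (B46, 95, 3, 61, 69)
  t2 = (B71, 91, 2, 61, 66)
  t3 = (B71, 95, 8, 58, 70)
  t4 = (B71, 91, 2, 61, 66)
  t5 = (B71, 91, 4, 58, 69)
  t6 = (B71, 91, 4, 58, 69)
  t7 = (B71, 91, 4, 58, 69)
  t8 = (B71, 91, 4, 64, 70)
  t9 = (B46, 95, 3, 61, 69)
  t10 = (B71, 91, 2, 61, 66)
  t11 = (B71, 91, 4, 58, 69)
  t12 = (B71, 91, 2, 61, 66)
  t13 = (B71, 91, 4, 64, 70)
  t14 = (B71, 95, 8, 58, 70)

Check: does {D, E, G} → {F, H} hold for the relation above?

Yes

(D=B46, E=95, G=61): rows 1, 9 → {F,H} = (3, 69), (3, 69) ✓
(D=B71, E=91, G=61): rows 2, 4, 10, 12 → {F,H} = (2, 66), (2, 66), (2, 66), (2, 66) ✓
(D=B71, E=95, G=58): rows 3, 14 → {F,H} = (8, 70), (8, 70) ✓
(D=B71, E=91, G=58): rows 5, 6, 7, 11 → {F,H} = (4, 69), (4, 69), (4, 69), (4, 69) ✓
(D=B71, E=91, G=64): rows 8, 13 → {F,H} = (4, 70), (4, 70) ✓
Every {D, E, G} value is associated with a single {F, H} value, so {D, E, G} → {F, H} holds.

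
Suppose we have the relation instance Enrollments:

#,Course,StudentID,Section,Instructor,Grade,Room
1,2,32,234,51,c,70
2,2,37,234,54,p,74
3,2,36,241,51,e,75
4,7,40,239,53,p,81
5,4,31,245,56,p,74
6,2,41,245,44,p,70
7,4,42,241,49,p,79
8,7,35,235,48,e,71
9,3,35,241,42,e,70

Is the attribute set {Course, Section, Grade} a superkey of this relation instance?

Yes

All 9 rows have distinct {Course, Section, Grade} values, so {Course, Section, Grade} → (all attributes) holds and {Course, Section, Grade} is a superkey.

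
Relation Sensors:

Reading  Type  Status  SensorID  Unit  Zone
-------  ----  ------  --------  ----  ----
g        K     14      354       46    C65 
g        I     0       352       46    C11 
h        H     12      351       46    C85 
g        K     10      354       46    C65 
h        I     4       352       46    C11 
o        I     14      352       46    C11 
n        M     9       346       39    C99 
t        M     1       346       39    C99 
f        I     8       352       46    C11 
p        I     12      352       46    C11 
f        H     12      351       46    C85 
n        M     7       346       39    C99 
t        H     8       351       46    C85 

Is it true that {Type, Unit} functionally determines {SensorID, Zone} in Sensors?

(Type=K, Unit=46): 2 rows → {SensorID,Zone} = (354, C65), (354, C65) ✓
(Type=I, Unit=46): 5 rows → {SensorID,Zone} = (352, C11), (352, C11), (352, C11), (352, C11), (352, C11) ✓
(Type=H, Unit=46): 3 rows → {SensorID,Zone} = (351, C85), (351, C85), (351, C85) ✓
(Type=M, Unit=39): 3 rows → {SensorID,Zone} = (346, C99), (346, C99), (346, C99) ✓
Every {Type, Unit} value is associated with a single {SensorID, Zone} value, so {Type, Unit} → {SensorID, Zone} holds.

Yes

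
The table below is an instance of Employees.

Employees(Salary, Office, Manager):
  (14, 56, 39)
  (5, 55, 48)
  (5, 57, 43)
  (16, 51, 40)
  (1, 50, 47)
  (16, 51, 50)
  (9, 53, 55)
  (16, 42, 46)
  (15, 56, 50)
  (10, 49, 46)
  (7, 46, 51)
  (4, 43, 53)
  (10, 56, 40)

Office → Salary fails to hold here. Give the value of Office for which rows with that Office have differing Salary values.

56

Office=56: 3 rows → Salary takes values {14, 15, 10} — violation
Office=55: 1 row → Salary = 5 ✓
Office=57: 1 row → Salary = 5 ✓
Office=51: 2 rows → Salary = 16, 16 ✓
Office=50: 1 row → Salary = 1 ✓
Office=53: 1 row → Salary = 9 ✓
Office=42: 1 row → Salary = 16 ✓
Office=49: 1 row → Salary = 10 ✓
Office=46: 1 row → Salary = 7 ✓
Office=43: 1 row → Salary = 4 ✓
The only Office value with inconsistent Salary is Office=56.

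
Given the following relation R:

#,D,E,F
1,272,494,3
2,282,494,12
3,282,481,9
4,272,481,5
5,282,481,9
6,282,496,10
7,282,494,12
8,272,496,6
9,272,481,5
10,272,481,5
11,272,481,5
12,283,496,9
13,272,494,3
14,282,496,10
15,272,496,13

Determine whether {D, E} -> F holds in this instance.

No

(D=272, E=494): rows 1, 13 → F = 3, 3 ✓
(D=282, E=494): rows 2, 7 → F = 12, 12 ✓
(D=282, E=481): rows 3, 5 → F = 9, 9 ✓
(D=272, E=481): rows 4, 9, 10, 11 → F = 5, 5, 5, 5 ✓
(D=282, E=496): rows 6, 14 → F = 10, 10 ✓
(D=272, E=496): rows 8, 15 → F takes values {6, 13} — violation
(D=283, E=496): row 12 → F = 9 ✓
Two rows agree on {D, E} but differ on F, so {D, E} -> F does not hold.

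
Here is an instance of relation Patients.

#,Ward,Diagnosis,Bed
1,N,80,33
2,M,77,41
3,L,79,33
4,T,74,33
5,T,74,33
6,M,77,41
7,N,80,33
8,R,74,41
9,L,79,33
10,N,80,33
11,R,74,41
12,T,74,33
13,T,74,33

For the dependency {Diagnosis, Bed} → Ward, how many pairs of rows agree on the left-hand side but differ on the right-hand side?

0

(Diagnosis=80, Bed=33): all 3 rows agree on Ward — 0 pairs.
(Diagnosis=77, Bed=41): all 2 rows agree on Ward — 0 pairs.
(Diagnosis=79, Bed=33): all 2 rows agree on Ward — 0 pairs.
(Diagnosis=74, Bed=33): all 4 rows agree on Ward — 0 pairs.
(Diagnosis=74, Bed=41): all 2 rows agree on Ward — 0 pairs.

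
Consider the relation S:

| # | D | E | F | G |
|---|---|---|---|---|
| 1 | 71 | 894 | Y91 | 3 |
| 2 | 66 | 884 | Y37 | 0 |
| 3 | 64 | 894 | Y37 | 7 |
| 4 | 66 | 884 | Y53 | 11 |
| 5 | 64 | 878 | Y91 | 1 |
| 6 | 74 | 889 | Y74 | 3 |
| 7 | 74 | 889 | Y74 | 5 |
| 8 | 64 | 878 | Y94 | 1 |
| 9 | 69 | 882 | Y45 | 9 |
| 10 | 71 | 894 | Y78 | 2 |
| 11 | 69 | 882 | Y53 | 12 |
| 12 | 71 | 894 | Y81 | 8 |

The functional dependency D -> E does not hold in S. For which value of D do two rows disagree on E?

64

D=71: rows 1, 10, 12 → E = 894, 894, 894 ✓
D=66: rows 2, 4 → E = 884, 884 ✓
D=64: rows 3, 5, 8 → E takes values {894, 878} — violation
D=74: rows 6, 7 → E = 889, 889 ✓
D=69: rows 9, 11 → E = 882, 882 ✓
The only D value with inconsistent E is D=64.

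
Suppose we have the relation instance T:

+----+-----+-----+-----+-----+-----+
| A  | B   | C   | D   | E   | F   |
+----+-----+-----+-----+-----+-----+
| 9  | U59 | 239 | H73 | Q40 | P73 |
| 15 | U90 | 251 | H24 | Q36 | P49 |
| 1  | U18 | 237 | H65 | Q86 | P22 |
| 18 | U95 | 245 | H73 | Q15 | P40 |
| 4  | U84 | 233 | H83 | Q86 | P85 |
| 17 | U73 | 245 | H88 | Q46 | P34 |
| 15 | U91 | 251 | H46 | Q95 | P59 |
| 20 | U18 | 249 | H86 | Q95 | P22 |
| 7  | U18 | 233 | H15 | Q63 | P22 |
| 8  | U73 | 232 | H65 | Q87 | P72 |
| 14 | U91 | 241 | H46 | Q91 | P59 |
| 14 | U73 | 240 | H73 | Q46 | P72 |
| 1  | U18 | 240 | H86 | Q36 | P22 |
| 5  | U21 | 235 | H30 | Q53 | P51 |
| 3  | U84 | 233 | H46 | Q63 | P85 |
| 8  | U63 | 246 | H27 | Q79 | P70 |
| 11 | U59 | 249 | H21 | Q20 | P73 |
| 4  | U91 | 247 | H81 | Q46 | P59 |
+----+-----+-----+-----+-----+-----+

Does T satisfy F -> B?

Yes

F=P73: 2 rows → B = U59, U59 ✓
F=P49: 1 row → B = U90 ✓
F=P22: 4 rows → B = U18, U18, U18, U18 ✓
F=P40: 1 row → B = U95 ✓
F=P85: 2 rows → B = U84, U84 ✓
F=P34: 1 row → B = U73 ✓
F=P59: 3 rows → B = U91, U91, U91 ✓
F=P72: 2 rows → B = U73, U73 ✓
F=P51: 1 row → B = U21 ✓
F=P70: 1 row → B = U63 ✓
Every F value is associated with a single B value, so F -> B holds.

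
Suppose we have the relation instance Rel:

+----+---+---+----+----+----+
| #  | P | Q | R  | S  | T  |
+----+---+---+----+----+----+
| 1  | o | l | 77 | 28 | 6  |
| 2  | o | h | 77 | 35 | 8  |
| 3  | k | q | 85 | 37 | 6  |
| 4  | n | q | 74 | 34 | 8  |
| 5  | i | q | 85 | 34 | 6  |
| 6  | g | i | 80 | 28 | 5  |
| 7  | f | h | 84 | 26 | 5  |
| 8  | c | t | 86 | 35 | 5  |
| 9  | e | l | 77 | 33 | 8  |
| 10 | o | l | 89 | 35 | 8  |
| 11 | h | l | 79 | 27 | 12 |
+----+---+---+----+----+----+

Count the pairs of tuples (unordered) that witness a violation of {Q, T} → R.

(Q=q, T=6): all 2 rows agree on R — 0 pairs.
(Q=l, T=8): violating pairs (9,10) — 1 pair.

1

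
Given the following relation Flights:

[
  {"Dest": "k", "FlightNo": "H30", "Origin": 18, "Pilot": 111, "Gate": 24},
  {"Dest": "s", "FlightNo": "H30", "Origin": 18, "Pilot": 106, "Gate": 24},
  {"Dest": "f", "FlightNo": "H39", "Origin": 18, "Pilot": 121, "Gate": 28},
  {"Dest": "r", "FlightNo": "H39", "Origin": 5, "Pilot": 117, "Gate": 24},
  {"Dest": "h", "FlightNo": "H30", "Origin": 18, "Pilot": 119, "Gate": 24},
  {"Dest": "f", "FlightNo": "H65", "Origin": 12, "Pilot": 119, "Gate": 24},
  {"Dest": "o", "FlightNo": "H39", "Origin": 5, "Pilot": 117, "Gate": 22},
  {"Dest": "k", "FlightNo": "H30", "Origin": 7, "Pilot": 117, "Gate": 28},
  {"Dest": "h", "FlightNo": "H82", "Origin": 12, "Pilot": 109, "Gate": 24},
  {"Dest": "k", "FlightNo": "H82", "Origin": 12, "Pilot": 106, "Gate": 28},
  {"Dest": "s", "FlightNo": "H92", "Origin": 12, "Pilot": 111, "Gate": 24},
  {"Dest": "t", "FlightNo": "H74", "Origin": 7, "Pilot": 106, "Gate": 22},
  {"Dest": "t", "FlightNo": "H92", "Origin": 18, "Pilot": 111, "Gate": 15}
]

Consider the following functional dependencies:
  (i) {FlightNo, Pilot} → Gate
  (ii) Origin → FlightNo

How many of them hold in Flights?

0

(i) {FlightNo, Pilot} → Gate: (FlightNo=H39, Pilot=117): 2 rows → Gate takes values {24, 22} — violation; (FlightNo=H92, Pilot=111): 2 rows → Gate takes values {24, 15} — violation — fails.
(ii) Origin → FlightNo: Origin=18: 5 rows → FlightNo takes values {H30, H39, H92} — violation; Origin=12: 4 rows → FlightNo takes values {H65, H82, H92} — violation; Origin=7: 2 rows → FlightNo takes values {H30, H74} — violation — fails.
None of the 2 dependencies hold.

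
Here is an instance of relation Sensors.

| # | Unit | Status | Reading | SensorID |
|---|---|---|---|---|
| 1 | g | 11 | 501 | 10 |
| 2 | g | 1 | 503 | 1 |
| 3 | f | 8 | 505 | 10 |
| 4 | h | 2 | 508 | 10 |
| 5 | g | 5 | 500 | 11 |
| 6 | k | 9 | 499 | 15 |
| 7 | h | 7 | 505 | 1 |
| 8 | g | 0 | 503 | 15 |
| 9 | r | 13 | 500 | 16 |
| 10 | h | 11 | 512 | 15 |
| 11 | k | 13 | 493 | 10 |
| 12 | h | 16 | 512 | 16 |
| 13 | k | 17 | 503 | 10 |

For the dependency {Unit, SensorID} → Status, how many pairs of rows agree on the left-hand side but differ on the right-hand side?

1

(Unit=k, SensorID=10): violating pairs (11,13) — 1 pair.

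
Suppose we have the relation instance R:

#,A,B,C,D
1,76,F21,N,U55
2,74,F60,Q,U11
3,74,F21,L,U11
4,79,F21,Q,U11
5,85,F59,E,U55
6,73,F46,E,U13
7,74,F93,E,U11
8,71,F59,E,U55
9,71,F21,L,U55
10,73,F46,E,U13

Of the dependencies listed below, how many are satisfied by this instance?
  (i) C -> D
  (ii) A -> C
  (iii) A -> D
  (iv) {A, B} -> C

2

(i) C -> D: C=L: rows 3, 9 → D takes values {U11, U55} — violation; C=E: rows 5, 6, 7, 8, 10 → D takes values {U55, U13, U11} — violation — fails.
(ii) A -> C: A=74: rows 2, 3, 7 → C takes values {Q, L, E} — violation; A=71: rows 8, 9 → C takes values {E, L} — violation — fails.
(iii) A -> D: every LHS value maps to a single RHS value — holds.
(iv) {A, B} -> C: every LHS value maps to a single RHS value — holds.
2 of the 4 dependencies hold.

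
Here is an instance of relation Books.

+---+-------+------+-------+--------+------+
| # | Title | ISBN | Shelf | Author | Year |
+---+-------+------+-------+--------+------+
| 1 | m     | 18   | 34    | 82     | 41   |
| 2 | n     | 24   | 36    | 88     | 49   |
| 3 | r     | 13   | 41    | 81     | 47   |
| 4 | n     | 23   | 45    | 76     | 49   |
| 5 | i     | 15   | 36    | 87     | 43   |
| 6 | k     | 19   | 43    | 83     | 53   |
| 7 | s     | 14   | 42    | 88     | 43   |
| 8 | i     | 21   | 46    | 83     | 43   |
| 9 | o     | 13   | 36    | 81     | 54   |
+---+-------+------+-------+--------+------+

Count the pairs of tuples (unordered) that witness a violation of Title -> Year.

Title=n: all 2 rows agree on Year — 0 pairs.
Title=i: all 2 rows agree on Year — 0 pairs.

0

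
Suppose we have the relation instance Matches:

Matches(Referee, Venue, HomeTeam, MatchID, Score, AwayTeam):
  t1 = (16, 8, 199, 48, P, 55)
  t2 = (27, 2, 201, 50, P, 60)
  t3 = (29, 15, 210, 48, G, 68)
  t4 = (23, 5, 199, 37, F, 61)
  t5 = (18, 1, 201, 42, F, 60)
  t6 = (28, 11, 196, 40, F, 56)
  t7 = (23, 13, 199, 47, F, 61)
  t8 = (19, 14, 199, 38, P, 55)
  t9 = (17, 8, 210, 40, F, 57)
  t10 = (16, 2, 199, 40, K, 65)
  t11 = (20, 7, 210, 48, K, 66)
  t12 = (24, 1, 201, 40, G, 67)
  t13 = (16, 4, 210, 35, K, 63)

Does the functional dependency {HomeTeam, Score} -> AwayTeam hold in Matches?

(HomeTeam=199, Score=P): rows 1, 8 → AwayTeam = 55, 55 ✓
(HomeTeam=201, Score=P): row 2 → AwayTeam = 60 ✓
(HomeTeam=210, Score=G): row 3 → AwayTeam = 68 ✓
(HomeTeam=199, Score=F): rows 4, 7 → AwayTeam = 61, 61 ✓
(HomeTeam=201, Score=F): row 5 → AwayTeam = 60 ✓
(HomeTeam=196, Score=F): row 6 → AwayTeam = 56 ✓
(HomeTeam=210, Score=F): row 9 → AwayTeam = 57 ✓
(HomeTeam=199, Score=K): row 10 → AwayTeam = 65 ✓
(HomeTeam=210, Score=K): rows 11, 13 → AwayTeam takes values {66, 63} — violation
(HomeTeam=201, Score=G): row 12 → AwayTeam = 67 ✓
Two rows agree on {HomeTeam, Score} but differ on AwayTeam, so {HomeTeam, Score} -> AwayTeam does not hold.

No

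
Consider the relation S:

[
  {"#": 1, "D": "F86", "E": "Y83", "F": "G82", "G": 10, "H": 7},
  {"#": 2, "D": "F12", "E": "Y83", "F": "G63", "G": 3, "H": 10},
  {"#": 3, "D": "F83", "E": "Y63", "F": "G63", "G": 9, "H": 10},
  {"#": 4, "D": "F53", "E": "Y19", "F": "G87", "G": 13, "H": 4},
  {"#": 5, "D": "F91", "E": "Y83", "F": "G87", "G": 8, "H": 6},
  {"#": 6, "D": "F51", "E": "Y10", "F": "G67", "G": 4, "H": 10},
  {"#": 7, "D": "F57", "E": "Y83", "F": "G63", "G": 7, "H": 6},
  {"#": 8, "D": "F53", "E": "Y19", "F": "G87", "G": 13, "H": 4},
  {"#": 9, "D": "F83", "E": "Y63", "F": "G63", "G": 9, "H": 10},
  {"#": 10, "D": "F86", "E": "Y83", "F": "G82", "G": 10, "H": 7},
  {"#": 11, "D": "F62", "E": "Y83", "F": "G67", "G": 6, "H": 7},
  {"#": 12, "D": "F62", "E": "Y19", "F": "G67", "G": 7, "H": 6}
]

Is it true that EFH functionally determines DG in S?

Yes

(E=Y83, F=G82, H=7): rows 1, 10 → {D,G} = (F86, 10), (F86, 10) ✓
(E=Y83, F=G63, H=10): row 2 → {D,G} = (F12, 3) ✓
(E=Y63, F=G63, H=10): rows 3, 9 → {D,G} = (F83, 9), (F83, 9) ✓
(E=Y19, F=G87, H=4): rows 4, 8 → {D,G} = (F53, 13), (F53, 13) ✓
(E=Y83, F=G87, H=6): row 5 → {D,G} = (F91, 8) ✓
(E=Y10, F=G67, H=10): row 6 → {D,G} = (F51, 4) ✓
(E=Y83, F=G63, H=6): row 7 → {D,G} = (F57, 7) ✓
(E=Y83, F=G67, H=7): row 11 → {D,G} = (F62, 6) ✓
(E=Y19, F=G67, H=6): row 12 → {D,G} = (F62, 7) ✓
Every EFH value is associated with a single DG value, so EFH -> DG holds.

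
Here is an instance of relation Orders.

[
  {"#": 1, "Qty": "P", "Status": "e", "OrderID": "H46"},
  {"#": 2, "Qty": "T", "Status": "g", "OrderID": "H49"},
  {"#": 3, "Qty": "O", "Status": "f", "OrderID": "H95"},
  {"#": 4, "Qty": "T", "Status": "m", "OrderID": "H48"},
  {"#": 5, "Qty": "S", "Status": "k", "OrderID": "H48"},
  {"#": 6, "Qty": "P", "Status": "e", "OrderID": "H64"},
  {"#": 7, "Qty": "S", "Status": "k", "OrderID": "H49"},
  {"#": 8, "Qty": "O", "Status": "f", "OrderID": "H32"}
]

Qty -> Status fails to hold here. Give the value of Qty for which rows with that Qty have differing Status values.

T

Qty=P: rows 1, 6 → Status = e, e ✓
Qty=T: rows 2, 4 → Status takes values {g, m} — violation
Qty=O: rows 3, 8 → Status = f, f ✓
Qty=S: rows 5, 7 → Status = k, k ✓
The only Qty value with inconsistent Status is Qty=T.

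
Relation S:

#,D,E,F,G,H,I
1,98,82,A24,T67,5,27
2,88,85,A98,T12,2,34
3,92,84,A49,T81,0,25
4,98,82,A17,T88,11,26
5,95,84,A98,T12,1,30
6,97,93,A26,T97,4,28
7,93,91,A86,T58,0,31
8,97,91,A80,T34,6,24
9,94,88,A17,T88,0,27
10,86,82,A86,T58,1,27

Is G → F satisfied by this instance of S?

Yes

G=T67: row 1 → F = A24 ✓
G=T12: rows 2, 5 → F = A98, A98 ✓
G=T81: row 3 → F = A49 ✓
G=T88: rows 4, 9 → F = A17, A17 ✓
G=T97: row 6 → F = A26 ✓
G=T58: rows 7, 10 → F = A86, A86 ✓
G=T34: row 8 → F = A80 ✓
Every G value is associated with a single F value, so G → F holds.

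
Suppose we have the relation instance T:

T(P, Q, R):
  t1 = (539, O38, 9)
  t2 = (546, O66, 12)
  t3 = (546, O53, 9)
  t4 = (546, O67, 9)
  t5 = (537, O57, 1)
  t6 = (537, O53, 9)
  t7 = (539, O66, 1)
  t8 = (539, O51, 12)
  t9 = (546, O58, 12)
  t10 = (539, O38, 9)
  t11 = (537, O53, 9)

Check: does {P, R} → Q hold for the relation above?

(P=539, R=9): rows 1, 10 → Q = O38, O38 ✓
(P=546, R=12): rows 2, 9 → Q takes values {O66, O58} — violation
(P=546, R=9): rows 3, 4 → Q takes values {O53, O67} — violation
(P=537, R=1): row 5 → Q = O57 ✓
(P=537, R=9): rows 6, 11 → Q = O53, O53 ✓
(P=539, R=1): row 7 → Q = O66 ✓
(P=539, R=12): row 8 → Q = O51 ✓
Two rows agree on {P, R} but differ on Q, so {P, R} → Q does not hold.

No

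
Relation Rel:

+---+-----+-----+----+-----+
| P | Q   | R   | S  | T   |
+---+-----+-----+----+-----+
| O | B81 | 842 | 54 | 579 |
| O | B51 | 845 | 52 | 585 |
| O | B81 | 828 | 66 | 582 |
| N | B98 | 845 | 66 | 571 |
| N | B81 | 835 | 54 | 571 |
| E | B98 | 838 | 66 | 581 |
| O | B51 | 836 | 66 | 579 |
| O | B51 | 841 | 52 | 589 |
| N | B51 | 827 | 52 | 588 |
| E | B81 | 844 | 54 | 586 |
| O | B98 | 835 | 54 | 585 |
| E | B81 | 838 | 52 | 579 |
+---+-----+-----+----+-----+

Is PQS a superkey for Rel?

No

Two distinct rows share (P=O, Q=B51, S=52), so PQS does not determine every attribute — not a superkey.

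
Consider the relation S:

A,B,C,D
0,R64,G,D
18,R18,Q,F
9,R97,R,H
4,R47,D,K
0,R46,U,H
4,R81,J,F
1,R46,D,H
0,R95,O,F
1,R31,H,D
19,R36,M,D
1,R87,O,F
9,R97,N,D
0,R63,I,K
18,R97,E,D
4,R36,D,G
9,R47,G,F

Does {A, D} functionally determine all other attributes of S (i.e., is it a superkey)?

Yes

All 16 rows have distinct {A, D} values, so {A, D} → (all attributes) holds and {A, D} is a superkey.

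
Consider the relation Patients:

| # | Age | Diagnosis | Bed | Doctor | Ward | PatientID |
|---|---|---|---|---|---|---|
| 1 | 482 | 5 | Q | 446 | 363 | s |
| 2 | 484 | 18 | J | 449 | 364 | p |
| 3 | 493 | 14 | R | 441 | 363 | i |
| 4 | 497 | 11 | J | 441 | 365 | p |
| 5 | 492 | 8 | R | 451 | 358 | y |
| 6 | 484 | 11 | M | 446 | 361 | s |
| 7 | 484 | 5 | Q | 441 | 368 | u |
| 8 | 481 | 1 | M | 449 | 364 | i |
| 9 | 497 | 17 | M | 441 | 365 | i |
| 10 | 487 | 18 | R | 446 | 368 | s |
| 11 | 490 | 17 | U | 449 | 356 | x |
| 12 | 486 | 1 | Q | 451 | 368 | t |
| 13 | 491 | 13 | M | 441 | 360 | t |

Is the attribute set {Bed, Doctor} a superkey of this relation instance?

No

Rows 9 and 13 have the same {Bed, Doctor} value (Bed=M, Doctor=441) but are distinct tuples, so {Bed, Doctor} does not determine every attribute — not a superkey.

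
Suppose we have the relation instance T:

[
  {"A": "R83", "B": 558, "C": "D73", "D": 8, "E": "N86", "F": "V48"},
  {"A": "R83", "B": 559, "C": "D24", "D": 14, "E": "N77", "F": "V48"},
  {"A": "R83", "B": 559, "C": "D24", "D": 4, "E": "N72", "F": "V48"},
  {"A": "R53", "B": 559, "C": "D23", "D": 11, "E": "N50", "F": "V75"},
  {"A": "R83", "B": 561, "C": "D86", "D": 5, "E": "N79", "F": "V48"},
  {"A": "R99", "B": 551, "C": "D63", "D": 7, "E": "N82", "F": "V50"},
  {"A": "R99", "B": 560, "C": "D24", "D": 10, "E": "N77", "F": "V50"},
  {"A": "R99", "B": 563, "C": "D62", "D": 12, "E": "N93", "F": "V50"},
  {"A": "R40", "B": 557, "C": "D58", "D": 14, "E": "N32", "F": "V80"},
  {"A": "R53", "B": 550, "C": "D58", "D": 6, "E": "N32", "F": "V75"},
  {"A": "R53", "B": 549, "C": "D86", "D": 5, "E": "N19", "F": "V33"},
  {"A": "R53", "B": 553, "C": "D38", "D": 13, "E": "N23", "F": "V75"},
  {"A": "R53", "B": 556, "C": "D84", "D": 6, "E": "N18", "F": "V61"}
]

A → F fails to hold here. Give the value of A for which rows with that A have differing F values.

R53

A=R83: 4 rows → F = V48, V48, V48, V48 ✓
A=R53: 5 rows → F takes values {V75, V33, V61} — violation
A=R99: 3 rows → F = V50, V50, V50 ✓
A=R40: 1 row → F = V80 ✓
The only A value with inconsistent F is A=R53.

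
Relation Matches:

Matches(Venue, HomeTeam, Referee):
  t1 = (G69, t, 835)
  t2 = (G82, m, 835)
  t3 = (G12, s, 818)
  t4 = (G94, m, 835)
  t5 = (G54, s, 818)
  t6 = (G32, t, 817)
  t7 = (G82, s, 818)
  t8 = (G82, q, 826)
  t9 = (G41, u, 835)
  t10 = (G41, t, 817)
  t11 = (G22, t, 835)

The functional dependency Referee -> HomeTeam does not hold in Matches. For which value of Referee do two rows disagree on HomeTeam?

835

Referee=835: rows 1, 2, 4, 9, 11 → HomeTeam takes values {t, m, u} — violation
Referee=818: rows 3, 5, 7 → HomeTeam = s, s, s ✓
Referee=817: rows 6, 10 → HomeTeam = t, t ✓
Referee=826: row 8 → HomeTeam = q ✓
The only Referee value with inconsistent HomeTeam is Referee=835.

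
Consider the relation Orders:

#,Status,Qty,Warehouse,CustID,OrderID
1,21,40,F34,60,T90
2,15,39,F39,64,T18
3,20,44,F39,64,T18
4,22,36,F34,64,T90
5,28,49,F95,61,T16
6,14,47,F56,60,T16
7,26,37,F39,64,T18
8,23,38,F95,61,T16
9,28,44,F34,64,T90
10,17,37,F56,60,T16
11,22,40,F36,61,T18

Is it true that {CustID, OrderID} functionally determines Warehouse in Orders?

(CustID=60, OrderID=T90): row 1 → Warehouse = F34 ✓
(CustID=64, OrderID=T18): rows 2, 3, 7 → Warehouse = F39, F39, F39 ✓
(CustID=64, OrderID=T90): rows 4, 9 → Warehouse = F34, F34 ✓
(CustID=61, OrderID=T16): rows 5, 8 → Warehouse = F95, F95 ✓
(CustID=60, OrderID=T16): rows 6, 10 → Warehouse = F56, F56 ✓
(CustID=61, OrderID=T18): row 11 → Warehouse = F36 ✓
Every {CustID, OrderID} value is associated with a single Warehouse value, so {CustID, OrderID} → Warehouse holds.

Yes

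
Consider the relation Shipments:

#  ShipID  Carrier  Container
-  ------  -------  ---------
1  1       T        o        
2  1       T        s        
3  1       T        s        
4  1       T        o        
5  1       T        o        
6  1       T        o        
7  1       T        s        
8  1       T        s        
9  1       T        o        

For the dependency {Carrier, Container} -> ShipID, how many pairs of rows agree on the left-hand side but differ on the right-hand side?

0

(Carrier=T, Container=o): all 5 rows agree on ShipID — 0 pairs.
(Carrier=T, Container=s): all 4 rows agree on ShipID — 0 pairs.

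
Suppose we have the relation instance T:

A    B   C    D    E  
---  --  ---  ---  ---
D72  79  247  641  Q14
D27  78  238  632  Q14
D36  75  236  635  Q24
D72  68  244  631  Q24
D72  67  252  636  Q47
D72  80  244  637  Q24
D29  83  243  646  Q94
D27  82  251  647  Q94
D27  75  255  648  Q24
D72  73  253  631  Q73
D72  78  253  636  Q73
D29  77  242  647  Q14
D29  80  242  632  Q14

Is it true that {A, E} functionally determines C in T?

(A=D72, E=Q14): 1 row → C = 247 ✓
(A=D27, E=Q14): 1 row → C = 238 ✓
(A=D36, E=Q24): 1 row → C = 236 ✓
(A=D72, E=Q24): 2 rows → C = 244, 244 ✓
(A=D72, E=Q47): 1 row → C = 252 ✓
(A=D29, E=Q94): 1 row → C = 243 ✓
(A=D27, E=Q94): 1 row → C = 251 ✓
(A=D27, E=Q24): 1 row → C = 255 ✓
(A=D72, E=Q73): 2 rows → C = 253, 253 ✓
(A=D29, E=Q14): 2 rows → C = 242, 242 ✓
Every {A, E} value is associated with a single C value, so {A, E} → C holds.

Yes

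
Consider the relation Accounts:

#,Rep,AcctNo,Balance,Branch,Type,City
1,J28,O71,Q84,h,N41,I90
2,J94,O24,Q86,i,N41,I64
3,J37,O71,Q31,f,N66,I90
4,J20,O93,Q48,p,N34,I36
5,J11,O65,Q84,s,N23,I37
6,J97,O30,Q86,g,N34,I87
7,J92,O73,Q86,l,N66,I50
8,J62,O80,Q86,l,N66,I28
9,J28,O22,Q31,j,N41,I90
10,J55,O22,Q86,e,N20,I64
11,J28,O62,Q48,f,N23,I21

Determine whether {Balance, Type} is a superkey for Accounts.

Rows 7 and 8 have the same {Balance, Type} value (Balance=Q86, Type=N66) but are distinct tuples, so {Balance, Type} does not determine every attribute — not a superkey.

No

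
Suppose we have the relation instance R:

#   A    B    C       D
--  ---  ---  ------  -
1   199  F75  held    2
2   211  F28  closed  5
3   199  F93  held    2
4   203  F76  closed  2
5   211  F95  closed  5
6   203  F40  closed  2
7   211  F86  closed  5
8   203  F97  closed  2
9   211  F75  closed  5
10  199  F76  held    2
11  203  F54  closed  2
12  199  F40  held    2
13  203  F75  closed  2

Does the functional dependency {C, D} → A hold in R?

Yes

(C=held, D=2): rows 1, 3, 10, 12 → A = 199, 199, 199, 199 ✓
(C=closed, D=5): rows 2, 5, 7, 9 → A = 211, 211, 211, 211 ✓
(C=closed, D=2): rows 4, 6, 8, 11, 13 → A = 203, 203, 203, 203, 203 ✓
Every {C, D} value is associated with a single A value, so {C, D} → A holds.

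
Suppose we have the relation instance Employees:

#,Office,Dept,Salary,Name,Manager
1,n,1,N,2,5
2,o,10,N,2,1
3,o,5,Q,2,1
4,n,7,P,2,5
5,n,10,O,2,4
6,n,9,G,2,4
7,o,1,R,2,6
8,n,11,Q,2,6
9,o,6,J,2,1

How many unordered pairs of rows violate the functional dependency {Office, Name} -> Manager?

(Office=n, Name=2): violating pairs (1,5), (1,6), (1,8), (4,5), (4,6), (4,8), (5,8), (6,8) — 8 pairs.
(Office=o, Name=2): violating pairs (2,7), (3,7), (7,9) — 3 pairs.

11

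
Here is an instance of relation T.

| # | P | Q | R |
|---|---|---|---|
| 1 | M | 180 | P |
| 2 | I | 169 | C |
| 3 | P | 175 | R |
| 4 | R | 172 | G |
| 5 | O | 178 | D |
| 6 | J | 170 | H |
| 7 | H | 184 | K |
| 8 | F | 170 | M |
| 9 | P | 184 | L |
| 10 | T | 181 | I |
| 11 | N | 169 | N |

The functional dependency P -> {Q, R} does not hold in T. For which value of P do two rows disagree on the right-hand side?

P=M: row 1 → {Q,R} = (180, P) ✓
P=I: row 2 → {Q,R} = (169, C) ✓
P=P: rows 3, 9 → {Q,R} takes values {(175, R), (184, L)} — violation
P=R: row 4 → {Q,R} = (172, G) ✓
P=O: row 5 → {Q,R} = (178, D) ✓
P=J: row 6 → {Q,R} = (170, H) ✓
P=H: row 7 → {Q,R} = (184, K) ✓
P=F: row 8 → {Q,R} = (170, M) ✓
P=T: row 10 → {Q,R} = (181, I) ✓
P=N: row 11 → {Q,R} = (169, N) ✓
The only P value with inconsistent RHS is P=P.

P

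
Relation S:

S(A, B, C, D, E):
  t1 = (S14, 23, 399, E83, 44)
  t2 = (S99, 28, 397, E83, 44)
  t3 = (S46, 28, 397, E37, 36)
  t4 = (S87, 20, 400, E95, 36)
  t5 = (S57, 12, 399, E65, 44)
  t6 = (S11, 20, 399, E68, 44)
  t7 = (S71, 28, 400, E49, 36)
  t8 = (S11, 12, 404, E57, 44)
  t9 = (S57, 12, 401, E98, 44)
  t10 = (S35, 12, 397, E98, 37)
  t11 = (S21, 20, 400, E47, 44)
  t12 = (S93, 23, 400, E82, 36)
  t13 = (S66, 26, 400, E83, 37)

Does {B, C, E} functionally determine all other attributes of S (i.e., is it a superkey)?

Yes

All 13 rows have distinct {B, C, E} values, so {B, C, E} → (all attributes) holds and {B, C, E} is a superkey.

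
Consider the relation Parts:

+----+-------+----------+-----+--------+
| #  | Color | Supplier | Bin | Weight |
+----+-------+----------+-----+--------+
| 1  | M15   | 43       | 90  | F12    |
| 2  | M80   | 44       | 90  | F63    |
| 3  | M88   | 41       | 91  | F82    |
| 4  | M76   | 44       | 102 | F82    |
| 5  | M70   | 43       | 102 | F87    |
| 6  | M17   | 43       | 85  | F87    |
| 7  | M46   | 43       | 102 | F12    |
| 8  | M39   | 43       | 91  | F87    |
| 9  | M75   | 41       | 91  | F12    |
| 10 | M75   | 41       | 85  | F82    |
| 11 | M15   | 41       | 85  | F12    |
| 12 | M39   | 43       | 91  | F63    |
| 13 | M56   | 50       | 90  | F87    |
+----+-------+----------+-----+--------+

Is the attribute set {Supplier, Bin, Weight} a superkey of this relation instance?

Yes

All 13 rows have distinct {Supplier, Bin, Weight} values, so {Supplier, Bin, Weight} → (all attributes) holds and {Supplier, Bin, Weight} is a superkey.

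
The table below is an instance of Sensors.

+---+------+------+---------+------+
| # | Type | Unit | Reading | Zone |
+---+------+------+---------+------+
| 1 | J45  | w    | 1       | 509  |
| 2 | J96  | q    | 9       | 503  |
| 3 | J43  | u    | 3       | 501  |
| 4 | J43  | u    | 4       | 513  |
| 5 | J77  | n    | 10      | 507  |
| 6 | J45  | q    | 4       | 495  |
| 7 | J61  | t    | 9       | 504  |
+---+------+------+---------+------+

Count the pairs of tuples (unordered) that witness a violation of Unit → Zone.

2

Unit=q: violating pairs (2,6) — 1 pair.
Unit=u: violating pairs (3,4) — 1 pair.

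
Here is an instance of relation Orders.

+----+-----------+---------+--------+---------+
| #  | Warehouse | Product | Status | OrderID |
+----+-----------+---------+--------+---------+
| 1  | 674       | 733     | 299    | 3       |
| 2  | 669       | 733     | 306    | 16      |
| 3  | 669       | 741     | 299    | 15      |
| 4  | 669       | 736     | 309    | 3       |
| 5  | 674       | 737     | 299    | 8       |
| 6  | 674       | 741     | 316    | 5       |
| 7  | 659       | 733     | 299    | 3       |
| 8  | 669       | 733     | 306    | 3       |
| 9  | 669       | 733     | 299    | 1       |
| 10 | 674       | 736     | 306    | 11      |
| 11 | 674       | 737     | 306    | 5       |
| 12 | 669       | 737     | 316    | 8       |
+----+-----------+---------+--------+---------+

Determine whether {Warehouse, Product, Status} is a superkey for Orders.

Rows 2 and 8 have the same {Warehouse, Product, Status} value (Warehouse=669, Product=733, Status=306) but are distinct tuples, so {Warehouse, Product, Status} does not determine every attribute — not a superkey.

No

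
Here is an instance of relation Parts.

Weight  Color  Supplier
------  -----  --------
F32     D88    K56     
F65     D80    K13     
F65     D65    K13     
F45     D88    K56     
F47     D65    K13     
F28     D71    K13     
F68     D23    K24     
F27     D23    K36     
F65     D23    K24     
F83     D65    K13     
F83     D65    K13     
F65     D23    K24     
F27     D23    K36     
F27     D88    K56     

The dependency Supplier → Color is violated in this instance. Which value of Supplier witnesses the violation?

K13

Supplier=K56: 3 rows → Color = D88, D88, D88 ✓
Supplier=K13: 6 rows → Color takes values {D80, D65, D71} — violation
Supplier=K24: 3 rows → Color = D23, D23, D23 ✓
Supplier=K36: 2 rows → Color = D23, D23 ✓
The only Supplier value with inconsistent Color is Supplier=K13.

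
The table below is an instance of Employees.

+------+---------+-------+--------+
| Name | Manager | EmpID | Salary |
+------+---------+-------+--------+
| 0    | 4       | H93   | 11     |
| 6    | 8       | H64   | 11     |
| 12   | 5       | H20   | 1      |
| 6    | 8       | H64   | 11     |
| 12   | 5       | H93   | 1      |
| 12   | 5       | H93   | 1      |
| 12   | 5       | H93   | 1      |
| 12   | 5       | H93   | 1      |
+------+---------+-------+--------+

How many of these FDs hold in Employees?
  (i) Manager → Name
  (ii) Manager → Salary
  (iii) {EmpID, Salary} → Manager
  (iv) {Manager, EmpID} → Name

(i) Manager → Name: every LHS value maps to a single RHS value — holds.
(ii) Manager → Salary: every LHS value maps to a single RHS value — holds.
(iii) {EmpID, Salary} → Manager: every LHS value maps to a single RHS value — holds.
(iv) {Manager, EmpID} → Name: every LHS value maps to a single RHS value — holds.
4 of the 4 dependencies hold.

4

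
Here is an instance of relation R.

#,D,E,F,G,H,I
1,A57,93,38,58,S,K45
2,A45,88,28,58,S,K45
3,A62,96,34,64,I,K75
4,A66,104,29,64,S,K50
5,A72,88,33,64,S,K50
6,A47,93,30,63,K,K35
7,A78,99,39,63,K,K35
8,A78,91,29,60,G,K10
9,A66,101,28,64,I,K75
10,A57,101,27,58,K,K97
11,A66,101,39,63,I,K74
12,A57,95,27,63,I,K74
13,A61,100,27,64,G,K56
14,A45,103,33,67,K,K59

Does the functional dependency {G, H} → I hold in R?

(G=58, H=S): rows 1, 2 → I = K45, K45 ✓
(G=64, H=I): rows 3, 9 → I = K75, K75 ✓
(G=64, H=S): rows 4, 5 → I = K50, K50 ✓
(G=63, H=K): rows 6, 7 → I = K35, K35 ✓
(G=60, H=G): row 8 → I = K10 ✓
(G=58, H=K): row 10 → I = K97 ✓
(G=63, H=I): rows 11, 12 → I = K74, K74 ✓
(G=64, H=G): row 13 → I = K56 ✓
(G=67, H=K): row 14 → I = K59 ✓
Every {G, H} value is associated with a single I value, so {G, H} → I holds.

Yes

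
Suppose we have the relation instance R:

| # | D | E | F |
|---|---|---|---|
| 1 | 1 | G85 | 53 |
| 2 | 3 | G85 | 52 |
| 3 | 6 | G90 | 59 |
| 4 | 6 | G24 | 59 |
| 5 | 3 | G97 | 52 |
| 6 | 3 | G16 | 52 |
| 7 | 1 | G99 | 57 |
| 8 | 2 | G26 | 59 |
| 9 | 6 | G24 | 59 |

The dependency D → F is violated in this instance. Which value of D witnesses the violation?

D=1: rows 1, 7 → F takes values {53, 57} — violation
D=3: rows 2, 5, 6 → F = 52, 52, 52 ✓
D=6: rows 3, 4, 9 → F = 59, 59, 59 ✓
D=2: row 8 → F = 59 ✓
The only D value with inconsistent F is D=1.

1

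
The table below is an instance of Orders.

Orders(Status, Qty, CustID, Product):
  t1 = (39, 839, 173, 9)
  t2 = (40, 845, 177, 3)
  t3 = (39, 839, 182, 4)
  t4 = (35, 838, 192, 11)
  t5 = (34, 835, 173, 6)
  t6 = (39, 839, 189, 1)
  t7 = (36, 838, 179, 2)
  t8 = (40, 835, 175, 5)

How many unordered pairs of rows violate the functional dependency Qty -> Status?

2

Qty=839: all 3 rows agree on Status — 0 pairs.
Qty=838: violating pairs (4,7) — 1 pair.
Qty=835: violating pairs (5,8) — 1 pair.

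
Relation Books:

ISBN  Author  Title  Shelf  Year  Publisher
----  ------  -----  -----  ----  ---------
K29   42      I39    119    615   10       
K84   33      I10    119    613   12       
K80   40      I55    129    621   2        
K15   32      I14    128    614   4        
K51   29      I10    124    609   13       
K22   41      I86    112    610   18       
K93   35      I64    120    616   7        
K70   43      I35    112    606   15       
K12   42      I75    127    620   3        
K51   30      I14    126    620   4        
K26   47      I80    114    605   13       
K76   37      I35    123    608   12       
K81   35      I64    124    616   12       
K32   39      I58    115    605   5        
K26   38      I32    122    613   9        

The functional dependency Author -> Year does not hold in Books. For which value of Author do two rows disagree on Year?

42

Author=42: 2 rows → Year takes values {615, 620} — violation
Author=33: 1 row → Year = 613 ✓
Author=40: 1 row → Year = 621 ✓
Author=32: 1 row → Year = 614 ✓
Author=29: 1 row → Year = 609 ✓
Author=41: 1 row → Year = 610 ✓
Author=35: 2 rows → Year = 616, 616 ✓
Author=43: 1 row → Year = 606 ✓
Author=30: 1 row → Year = 620 ✓
Author=47: 1 row → Year = 605 ✓
Author=37: 1 row → Year = 608 ✓
Author=39: 1 row → Year = 605 ✓
Author=38: 1 row → Year = 613 ✓
The only Author value with inconsistent Year is Author=42.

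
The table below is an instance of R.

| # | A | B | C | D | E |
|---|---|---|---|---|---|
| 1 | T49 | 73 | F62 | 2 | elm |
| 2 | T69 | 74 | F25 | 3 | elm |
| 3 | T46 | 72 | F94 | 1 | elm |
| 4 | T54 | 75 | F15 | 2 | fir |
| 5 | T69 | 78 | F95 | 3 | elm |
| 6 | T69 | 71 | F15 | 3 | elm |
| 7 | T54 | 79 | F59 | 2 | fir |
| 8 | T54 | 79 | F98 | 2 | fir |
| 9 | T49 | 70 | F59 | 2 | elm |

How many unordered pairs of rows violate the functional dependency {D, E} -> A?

(D=2, E=elm): all 2 rows agree on A — 0 pairs.
(D=3, E=elm): all 3 rows agree on A — 0 pairs.
(D=2, E=fir): all 3 rows agree on A — 0 pairs.

0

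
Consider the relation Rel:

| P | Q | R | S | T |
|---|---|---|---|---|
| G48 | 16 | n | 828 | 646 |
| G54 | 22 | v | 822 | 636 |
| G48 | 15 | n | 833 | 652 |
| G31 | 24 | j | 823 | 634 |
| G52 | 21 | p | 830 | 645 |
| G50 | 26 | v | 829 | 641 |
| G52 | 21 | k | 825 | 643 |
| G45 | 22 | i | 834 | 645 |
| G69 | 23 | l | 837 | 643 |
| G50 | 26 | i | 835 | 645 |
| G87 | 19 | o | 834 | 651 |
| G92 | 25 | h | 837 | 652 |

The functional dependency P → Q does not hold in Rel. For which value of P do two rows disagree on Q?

P=G48: 2 rows → Q takes values {16, 15} — violation
P=G54: 1 row → Q = 22 ✓
P=G31: 1 row → Q = 24 ✓
P=G52: 2 rows → Q = 21, 21 ✓
P=G50: 2 rows → Q = 26, 26 ✓
P=G45: 1 row → Q = 22 ✓
P=G69: 1 row → Q = 23 ✓
P=G87: 1 row → Q = 19 ✓
P=G92: 1 row → Q = 25 ✓
The only P value with inconsistent Q is P=G48.

G48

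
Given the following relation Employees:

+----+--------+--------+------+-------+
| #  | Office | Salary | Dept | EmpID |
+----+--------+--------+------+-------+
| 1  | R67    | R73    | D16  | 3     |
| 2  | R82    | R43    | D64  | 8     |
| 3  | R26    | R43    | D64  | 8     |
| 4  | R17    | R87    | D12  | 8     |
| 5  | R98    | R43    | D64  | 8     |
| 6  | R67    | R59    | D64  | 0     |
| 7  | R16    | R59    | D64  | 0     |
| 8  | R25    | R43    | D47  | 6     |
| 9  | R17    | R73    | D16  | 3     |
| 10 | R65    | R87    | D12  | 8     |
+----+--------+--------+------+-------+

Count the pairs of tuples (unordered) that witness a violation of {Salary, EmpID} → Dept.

0

(Salary=R73, EmpID=3): all 2 rows agree on Dept — 0 pairs.
(Salary=R43, EmpID=8): all 3 rows agree on Dept — 0 pairs.
(Salary=R87, EmpID=8): all 2 rows agree on Dept — 0 pairs.
(Salary=R59, EmpID=0): all 2 rows agree on Dept — 0 pairs.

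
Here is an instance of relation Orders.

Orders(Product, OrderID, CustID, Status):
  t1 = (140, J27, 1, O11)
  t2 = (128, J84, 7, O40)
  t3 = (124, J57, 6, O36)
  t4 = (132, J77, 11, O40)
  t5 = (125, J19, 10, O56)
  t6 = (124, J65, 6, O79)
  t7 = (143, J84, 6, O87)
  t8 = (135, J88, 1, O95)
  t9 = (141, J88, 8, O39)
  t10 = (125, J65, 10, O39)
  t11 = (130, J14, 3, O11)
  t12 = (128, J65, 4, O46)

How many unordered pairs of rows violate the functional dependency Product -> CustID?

Product=128: violating pairs (2,12) — 1 pair.
Product=124: all 2 rows agree on CustID — 0 pairs.
Product=125: all 2 rows agree on CustID — 0 pairs.

1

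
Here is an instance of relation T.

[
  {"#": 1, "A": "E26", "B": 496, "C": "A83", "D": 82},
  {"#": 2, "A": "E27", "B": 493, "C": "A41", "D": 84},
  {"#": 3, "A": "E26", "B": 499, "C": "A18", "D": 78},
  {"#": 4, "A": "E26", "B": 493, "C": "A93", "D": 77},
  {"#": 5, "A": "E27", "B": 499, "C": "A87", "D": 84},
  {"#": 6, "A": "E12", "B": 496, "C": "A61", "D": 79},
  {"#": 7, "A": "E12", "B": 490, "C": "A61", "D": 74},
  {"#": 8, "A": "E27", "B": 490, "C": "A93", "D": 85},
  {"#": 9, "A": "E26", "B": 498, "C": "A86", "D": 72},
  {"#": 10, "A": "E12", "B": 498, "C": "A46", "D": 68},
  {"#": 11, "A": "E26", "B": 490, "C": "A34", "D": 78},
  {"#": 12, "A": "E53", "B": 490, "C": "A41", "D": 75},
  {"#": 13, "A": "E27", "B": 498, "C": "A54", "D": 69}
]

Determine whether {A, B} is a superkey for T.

Yes

All 13 rows have distinct {A, B} values, so {A, B} → (all attributes) holds and {A, B} is a superkey.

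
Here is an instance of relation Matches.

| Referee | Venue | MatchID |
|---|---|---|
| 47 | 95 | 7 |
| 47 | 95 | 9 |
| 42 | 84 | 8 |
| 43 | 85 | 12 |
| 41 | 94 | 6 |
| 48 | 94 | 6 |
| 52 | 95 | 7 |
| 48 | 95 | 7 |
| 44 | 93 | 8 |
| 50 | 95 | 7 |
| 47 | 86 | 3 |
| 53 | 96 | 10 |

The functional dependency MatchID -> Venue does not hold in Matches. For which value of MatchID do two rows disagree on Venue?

MatchID=7: 4 rows → Venue = 95, 95, 95, 95 ✓
MatchID=9: 1 row → Venue = 95 ✓
MatchID=8: 2 rows → Venue takes values {84, 93} — violation
MatchID=12: 1 row → Venue = 85 ✓
MatchID=6: 2 rows → Venue = 94, 94 ✓
MatchID=3: 1 row → Venue = 86 ✓
MatchID=10: 1 row → Venue = 96 ✓
The only MatchID value with inconsistent Venue is MatchID=8.

8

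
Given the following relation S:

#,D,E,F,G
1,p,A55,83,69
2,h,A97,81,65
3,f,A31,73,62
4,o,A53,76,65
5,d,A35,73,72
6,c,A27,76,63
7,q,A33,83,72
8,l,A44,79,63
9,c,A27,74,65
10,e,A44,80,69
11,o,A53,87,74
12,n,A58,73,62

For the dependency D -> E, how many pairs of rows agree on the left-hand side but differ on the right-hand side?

0

D=o: all 2 rows agree on E — 0 pairs.
D=c: all 2 rows agree on E — 0 pairs.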